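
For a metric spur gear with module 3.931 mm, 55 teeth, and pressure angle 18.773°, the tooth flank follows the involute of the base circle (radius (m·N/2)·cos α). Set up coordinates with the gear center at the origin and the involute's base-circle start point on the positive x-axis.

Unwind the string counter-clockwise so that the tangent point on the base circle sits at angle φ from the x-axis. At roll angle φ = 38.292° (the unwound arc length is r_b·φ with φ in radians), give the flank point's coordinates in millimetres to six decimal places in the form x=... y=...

pitch radius r_p = m·N/2 = 3.931·55/2 = 108.102500
base radius r_b = r_p·cos α = 108.102500·cos 18.773° = 102.351557
roll angle φ = 38.292° = 0.66832148 rad
x = r_b·(cos φ + φ·sin φ) = 102.351557·(0.78486290 + 0.66832148·0.61966945) = 122.719650
y = r_b·(sin φ − φ·cos φ) = 102.351557·(0.61966945 − 0.66832148·0.78486290) = 9.736572

x=122.719650 y=9.736572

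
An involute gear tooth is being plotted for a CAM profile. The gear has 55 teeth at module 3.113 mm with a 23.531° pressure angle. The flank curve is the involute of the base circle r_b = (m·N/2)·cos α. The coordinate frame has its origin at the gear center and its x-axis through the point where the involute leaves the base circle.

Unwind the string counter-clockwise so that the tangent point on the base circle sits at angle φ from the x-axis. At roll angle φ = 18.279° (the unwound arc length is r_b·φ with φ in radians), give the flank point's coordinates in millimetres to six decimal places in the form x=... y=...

pitch radius r_p = m·N/2 = 3.113·55/2 = 85.607500
base radius r_b = r_p·cos α = 85.607500·cos 23.531° = 78.488740
roll angle φ = 18.279° = 0.31902873 rad
x = r_b·(cos φ + φ·sin φ) = 78.488740·(0.94954050 + 0.31902873·0.31364445) = 82.381945
y = r_b·(sin φ − φ·cos φ) = 78.488740·(0.31364445 − 0.31902873·0.94954050) = 0.840909

x=82.381945 y=0.840909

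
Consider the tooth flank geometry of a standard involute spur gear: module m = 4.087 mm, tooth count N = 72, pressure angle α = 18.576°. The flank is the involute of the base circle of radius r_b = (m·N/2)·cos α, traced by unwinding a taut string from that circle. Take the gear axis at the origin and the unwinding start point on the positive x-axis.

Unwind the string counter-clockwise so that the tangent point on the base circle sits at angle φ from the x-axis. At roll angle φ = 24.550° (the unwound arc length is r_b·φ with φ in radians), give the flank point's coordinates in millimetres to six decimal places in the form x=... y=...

x=151.687657 y=3.590389

pitch radius r_p = m·N/2 = 4.087·72/2 = 147.132000
base radius r_b = r_p·cos α = 147.132000·cos 18.576° = 139.466707
roll angle φ = 24.550° = 0.42847833 rad
x = r_b·(cos φ + φ·sin φ) = 139.466707·(0.90959904 + 0.42847833·0.41548718) = 151.687657
y = r_b·(sin φ − φ·cos φ) = 139.466707·(0.41548718 − 0.42847833·0.90959904) = 3.590389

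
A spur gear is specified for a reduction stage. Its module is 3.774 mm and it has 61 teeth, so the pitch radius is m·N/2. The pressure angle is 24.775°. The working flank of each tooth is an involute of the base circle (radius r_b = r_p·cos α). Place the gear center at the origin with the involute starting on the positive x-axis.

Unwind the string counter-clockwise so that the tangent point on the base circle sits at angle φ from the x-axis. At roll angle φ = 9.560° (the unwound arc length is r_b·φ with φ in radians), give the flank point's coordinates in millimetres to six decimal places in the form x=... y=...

pitch radius r_p = m·N/2 = 3.774·61/2 = 115.107000
base radius r_b = r_p·cos α = 115.107000·cos 24.775° = 104.512599
roll angle φ = 9.560° = 0.16685348 rad
x = r_b·(cos φ + φ·sin φ) = 104.512599·(0.98611222 + 0.16685348·0.16608035) = 105.957309
y = r_b·(sin φ − φ·cos φ) = 104.512599·(0.16608035 − 0.16685348·0.98611222) = 0.161378

x=105.957309 y=0.161378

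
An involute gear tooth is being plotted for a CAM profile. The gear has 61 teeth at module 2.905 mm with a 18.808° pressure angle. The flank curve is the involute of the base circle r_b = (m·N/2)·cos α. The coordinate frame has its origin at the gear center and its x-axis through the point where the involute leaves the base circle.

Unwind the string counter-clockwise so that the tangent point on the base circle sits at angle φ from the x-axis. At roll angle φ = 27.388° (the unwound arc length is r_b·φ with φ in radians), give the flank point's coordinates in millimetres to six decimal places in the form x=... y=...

pitch radius r_p = m·N/2 = 2.905·61/2 = 88.602500
base radius r_b = r_p·cos α = 88.602500·cos 18.808° = 83.871503
roll angle φ = 27.388° = 0.47801078 rad
x = r_b·(cos φ + φ·sin φ) = 83.871503·(0.88791175 + 0.47801078·0.46001383) = 92.913130
y = r_b·(sin φ − φ·cos φ) = 83.871503·(0.46001383 − 0.47801078·0.88791175) = 2.984353

x=92.913130 y=2.984353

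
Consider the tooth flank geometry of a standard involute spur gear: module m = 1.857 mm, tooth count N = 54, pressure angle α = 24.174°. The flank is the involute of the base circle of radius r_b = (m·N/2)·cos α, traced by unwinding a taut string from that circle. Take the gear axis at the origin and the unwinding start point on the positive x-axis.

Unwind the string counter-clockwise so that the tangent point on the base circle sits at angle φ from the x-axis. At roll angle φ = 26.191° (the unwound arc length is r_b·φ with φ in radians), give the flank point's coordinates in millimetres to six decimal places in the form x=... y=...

x=50.274427 y=1.426202

pitch radius r_p = m·N/2 = 1.857·54/2 = 50.139000
base radius r_b = r_p·cos α = 50.139000·cos 24.174° = 45.742113
roll angle φ = 26.191° = 0.45711918 rad
x = r_b·(cos φ + φ·sin φ) = 45.742113·(0.89732771 + 0.45711918·0.44136491) = 50.274427
y = r_b·(sin φ − φ·cos φ) = 45.742113·(0.44136491 − 0.45711918·0.89732771) = 1.426202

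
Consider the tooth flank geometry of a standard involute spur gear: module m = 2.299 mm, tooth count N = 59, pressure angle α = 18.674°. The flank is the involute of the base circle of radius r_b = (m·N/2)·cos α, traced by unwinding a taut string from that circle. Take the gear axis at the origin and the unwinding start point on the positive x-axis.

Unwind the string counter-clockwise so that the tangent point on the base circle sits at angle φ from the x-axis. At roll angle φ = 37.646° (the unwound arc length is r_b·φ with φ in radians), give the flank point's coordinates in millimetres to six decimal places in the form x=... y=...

pitch radius r_p = m·N/2 = 2.299·59/2 = 67.820500
base radius r_b = r_p·cos α = 67.820500·cos 18.674° = 64.250135
roll angle φ = 37.646° = 0.65704665 rad
x = r_b·(cos φ + φ·sin φ) = 64.250135·(0.79179953 + 0.65704665·0.61078106) = 76.657555
y = r_b·(sin φ − φ·cos φ) = 64.250135·(0.61078106 − 0.65704665·0.79179953) = 5.816682

x=76.657555 y=5.816682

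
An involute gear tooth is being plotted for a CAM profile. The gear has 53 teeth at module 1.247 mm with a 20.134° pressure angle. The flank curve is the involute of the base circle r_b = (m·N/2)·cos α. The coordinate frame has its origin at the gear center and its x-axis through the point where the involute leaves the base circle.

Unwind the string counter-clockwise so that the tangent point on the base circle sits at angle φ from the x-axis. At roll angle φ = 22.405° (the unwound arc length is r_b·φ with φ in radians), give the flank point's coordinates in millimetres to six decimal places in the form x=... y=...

x=33.308327 y=0.609000

pitch radius r_p = m·N/2 = 1.247·53/2 = 33.045500
base radius r_b = r_p·cos α = 33.045500·cos 20.134° = 31.026095
roll angle φ = 22.405° = 0.39104102 rad
x = r_b·(cos φ + φ·sin φ) = 31.026095·(0.92451278 + 0.39104102·0.38115106) = 33.308327
y = r_b·(sin φ − φ·cos φ) = 31.026095·(0.38115106 − 0.39104102·0.92451278) = 0.609000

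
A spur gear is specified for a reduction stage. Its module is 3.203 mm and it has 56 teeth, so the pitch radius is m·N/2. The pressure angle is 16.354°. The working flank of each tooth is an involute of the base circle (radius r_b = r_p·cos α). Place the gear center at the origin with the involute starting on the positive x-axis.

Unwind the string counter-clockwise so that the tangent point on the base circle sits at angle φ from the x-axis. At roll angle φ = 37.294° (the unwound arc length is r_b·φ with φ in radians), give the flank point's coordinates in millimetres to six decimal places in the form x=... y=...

x=102.399270 y=7.580419

pitch radius r_p = m·N/2 = 3.203·56/2 = 89.684000
base radius r_b = r_p·cos α = 89.684000·cos 16.354° = 86.055416
roll angle φ = 37.294° = 0.65090309 rad
x = r_b·(cos φ + φ·sin φ) = 86.055416·(0.79553694 + 0.65090309·0.60590510) = 102.399270
y = r_b·(sin φ − φ·cos φ) = 86.055416·(0.60590510 − 0.65090309·0.79553694) = 7.580419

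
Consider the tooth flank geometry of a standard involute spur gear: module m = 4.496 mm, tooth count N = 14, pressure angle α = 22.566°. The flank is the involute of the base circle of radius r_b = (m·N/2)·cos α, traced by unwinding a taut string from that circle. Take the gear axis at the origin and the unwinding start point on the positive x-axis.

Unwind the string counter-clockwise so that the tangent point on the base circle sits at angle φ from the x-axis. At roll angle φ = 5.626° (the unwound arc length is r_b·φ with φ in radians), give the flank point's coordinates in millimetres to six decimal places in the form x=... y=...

x=29.202212 y=0.009163

pitch radius r_p = m·N/2 = 4.496·14/2 = 31.472000
base radius r_b = r_p·cos α = 31.472000·cos 22.566° = 29.062444
roll angle φ = 5.626° = 0.09819222 rad
x = r_b·(cos φ + φ·sin φ) = 29.062444·(0.99518302 + 0.09819222·0.09803451) = 29.202212
y = r_b·(sin φ − φ·cos φ) = 29.062444·(0.09803451 − 0.09819222·0.99518302) = 0.009163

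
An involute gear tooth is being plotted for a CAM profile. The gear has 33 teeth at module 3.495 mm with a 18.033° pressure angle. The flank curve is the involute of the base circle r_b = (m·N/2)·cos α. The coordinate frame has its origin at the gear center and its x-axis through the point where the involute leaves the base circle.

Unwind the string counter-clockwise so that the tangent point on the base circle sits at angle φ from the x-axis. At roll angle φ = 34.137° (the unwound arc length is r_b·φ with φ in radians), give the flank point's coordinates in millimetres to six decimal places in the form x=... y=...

pitch radius r_p = m·N/2 = 3.495·33/2 = 57.667500
base radius r_b = r_p·cos α = 57.667500·cos 18.033° = 54.834779
roll angle φ = 34.137° = 0.59580305 rad
x = r_b·(cos φ + φ·sin φ) = 54.834779·(0.82769812 + 0.59580305·0.56117362) = 63.720594
y = r_b·(sin φ − φ·cos φ) = 54.834779·(0.56117362 − 0.59580305·0.82769812) = 3.730331

x=63.720594 y=3.730331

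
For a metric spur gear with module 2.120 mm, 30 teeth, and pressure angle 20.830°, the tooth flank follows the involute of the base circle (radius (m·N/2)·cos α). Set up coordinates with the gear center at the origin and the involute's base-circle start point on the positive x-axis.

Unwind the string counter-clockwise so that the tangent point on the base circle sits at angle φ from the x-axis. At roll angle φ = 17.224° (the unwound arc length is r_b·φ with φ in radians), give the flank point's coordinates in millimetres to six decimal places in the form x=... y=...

pitch radius r_p = m·N/2 = 2.120·30/2 = 31.800000
base radius r_b = r_p·cos α = 31.800000·cos 20.830° = 29.721540
roll angle φ = 17.224° = 0.30061551 rad
x = r_b·(cos φ + φ·sin φ) = 29.721540·(0.95515441 + 0.30061551·0.29610817) = 31.034314
y = r_b·(sin φ − φ·cos φ) = 29.721540·(0.29610817 − 0.30061551·0.95515441) = 0.266719

x=31.034314 y=0.266719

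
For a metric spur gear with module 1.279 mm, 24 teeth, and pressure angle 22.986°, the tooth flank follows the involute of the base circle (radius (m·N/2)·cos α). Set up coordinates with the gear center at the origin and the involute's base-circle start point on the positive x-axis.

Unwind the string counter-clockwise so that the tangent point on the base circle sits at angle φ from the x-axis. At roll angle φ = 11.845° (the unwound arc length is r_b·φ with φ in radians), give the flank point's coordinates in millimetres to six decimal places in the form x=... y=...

x=14.428093 y=0.041436

pitch radius r_p = m·N/2 = 1.279·24/2 = 15.348000
base radius r_b = r_p·cos α = 15.348000·cos 22.986° = 14.129373
roll angle φ = 11.845° = 0.20673425 rad
x = r_b·(cos φ + φ·sin φ) = 14.129373·(0.97870648 + 0.20673425·0.20526479) = 14.428093
y = r_b·(sin φ − φ·cos φ) = 14.129373·(0.20526479 − 0.20673425·0.97870648) = 0.041436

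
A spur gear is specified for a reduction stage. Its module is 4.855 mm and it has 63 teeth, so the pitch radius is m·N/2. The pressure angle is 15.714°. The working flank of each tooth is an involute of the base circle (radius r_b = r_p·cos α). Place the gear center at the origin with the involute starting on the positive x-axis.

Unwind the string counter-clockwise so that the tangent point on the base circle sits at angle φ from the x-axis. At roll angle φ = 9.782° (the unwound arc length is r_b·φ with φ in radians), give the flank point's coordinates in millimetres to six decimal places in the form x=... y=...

x=149.346673 y=0.243492

pitch radius r_p = m·N/2 = 4.855·63/2 = 152.932500
base radius r_b = r_p·cos α = 152.932500·cos 15.714° = 147.216739
roll angle φ = 9.782° = 0.17072811 rad
x = r_b·(cos φ + φ·sin φ) = 147.216739·(0.98546132 + 0.17072811·0.16989992) = 149.346673
y = r_b·(sin φ − φ·cos φ) = 147.216739·(0.16989992 − 0.17072811·0.98546132) = 0.243492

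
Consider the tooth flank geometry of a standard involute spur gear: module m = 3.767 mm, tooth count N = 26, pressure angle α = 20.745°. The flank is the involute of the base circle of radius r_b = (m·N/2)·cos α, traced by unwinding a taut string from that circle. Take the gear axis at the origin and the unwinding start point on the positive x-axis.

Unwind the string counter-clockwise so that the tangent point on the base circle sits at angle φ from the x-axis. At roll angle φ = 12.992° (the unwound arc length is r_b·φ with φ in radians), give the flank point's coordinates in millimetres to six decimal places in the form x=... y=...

pitch radius r_p = m·N/2 = 3.767·26/2 = 48.971000
base radius r_b = r_p·cos α = 48.971000·cos 20.745° = 45.796020
roll angle φ = 12.992° = 0.22675318 rad
x = r_b·(cos φ + φ·sin φ) = 45.796020·(0.97440146 + 0.22675318·0.22481500) = 46.958277
y = r_b·(sin φ − φ·cos φ) = 45.796020·(0.22481500 − 0.22675318·0.97440146) = 0.177065

x=46.958277 y=0.177065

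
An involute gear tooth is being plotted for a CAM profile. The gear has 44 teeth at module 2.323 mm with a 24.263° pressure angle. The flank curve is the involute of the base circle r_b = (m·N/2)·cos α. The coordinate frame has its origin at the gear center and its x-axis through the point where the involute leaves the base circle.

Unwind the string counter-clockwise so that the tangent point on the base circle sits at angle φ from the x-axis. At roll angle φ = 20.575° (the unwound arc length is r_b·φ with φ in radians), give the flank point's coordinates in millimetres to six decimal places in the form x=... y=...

pitch radius r_p = m·N/2 = 2.323·44/2 = 51.106000
base radius r_b = r_p·cos α = 51.106000·cos 24.263° = 46.591747
roll angle φ = 20.575° = 0.35910149 rad
x = r_b·(cos φ + φ·sin φ) = 46.591747·(0.93621297 + 0.35910149·0.35143318) = 49.499685
y = r_b·(sin φ − φ·cos φ) = 46.591747·(0.35143318 − 0.35910149·0.93621297) = 0.709951

x=49.499685 y=0.709951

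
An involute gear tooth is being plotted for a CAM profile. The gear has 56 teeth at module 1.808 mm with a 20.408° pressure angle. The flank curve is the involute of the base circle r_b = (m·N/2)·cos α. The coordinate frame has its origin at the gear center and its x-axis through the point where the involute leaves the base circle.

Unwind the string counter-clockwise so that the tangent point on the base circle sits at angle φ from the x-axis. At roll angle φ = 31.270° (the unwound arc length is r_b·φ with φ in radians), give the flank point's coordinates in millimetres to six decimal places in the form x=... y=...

pitch radius r_p = m·N/2 = 1.808·56/2 = 50.624000
base radius r_b = r_p·cos α = 50.624000·cos 20.408° = 47.446499
roll angle φ = 31.270° = 0.54576446 rad
x = r_b·(cos φ + φ·sin φ) = 47.446499·(0.85473073 + 0.54576446·0.51907165) = 53.995140
y = r_b·(sin φ − φ·cos φ) = 47.446499·(0.51907165 − 0.54576446·0.85473073) = 2.495211

x=53.995140 y=2.495211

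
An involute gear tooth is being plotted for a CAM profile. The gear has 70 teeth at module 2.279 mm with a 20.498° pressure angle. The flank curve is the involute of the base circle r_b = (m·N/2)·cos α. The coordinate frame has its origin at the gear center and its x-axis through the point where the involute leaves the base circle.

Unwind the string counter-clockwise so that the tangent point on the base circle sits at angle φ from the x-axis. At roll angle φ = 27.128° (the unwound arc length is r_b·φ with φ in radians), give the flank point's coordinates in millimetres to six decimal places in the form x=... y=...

x=82.625732 y=2.584655

pitch radius r_p = m·N/2 = 2.279·70/2 = 79.765000
base radius r_b = r_p·cos α = 79.765000·cos 20.498° = 74.714632
roll angle φ = 27.128° = 0.47347292 rad
x = r_b·(cos φ + φ·sin φ) = 74.714632·(0.88999008 + 0.47347292·0.45597989) = 82.625732
y = r_b·(sin φ − φ·cos φ) = 74.714632·(0.45597989 − 0.47347292·0.88999008) = 2.584655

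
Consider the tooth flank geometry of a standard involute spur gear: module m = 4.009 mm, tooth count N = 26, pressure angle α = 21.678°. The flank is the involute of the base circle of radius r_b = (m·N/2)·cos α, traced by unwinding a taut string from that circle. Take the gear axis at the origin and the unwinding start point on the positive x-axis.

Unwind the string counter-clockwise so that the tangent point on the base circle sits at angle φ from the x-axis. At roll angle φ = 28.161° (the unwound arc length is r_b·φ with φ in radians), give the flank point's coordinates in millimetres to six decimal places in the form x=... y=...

pitch radius r_p = m·N/2 = 4.009·26/2 = 52.117000
base radius r_b = r_p·cos α = 52.117000·cos 21.678° = 48.430998
roll angle φ = 28.161° = 0.49150217 rad
x = r_b·(cos φ + φ·sin φ) = 48.430998·(0.88162490 + 0.49150217·0.47195077) = 53.932262
y = r_b·(sin φ − φ·cos φ) = 48.430998·(0.47195077 − 0.49150217·0.88162490) = 1.870900

x=53.932262 y=1.870900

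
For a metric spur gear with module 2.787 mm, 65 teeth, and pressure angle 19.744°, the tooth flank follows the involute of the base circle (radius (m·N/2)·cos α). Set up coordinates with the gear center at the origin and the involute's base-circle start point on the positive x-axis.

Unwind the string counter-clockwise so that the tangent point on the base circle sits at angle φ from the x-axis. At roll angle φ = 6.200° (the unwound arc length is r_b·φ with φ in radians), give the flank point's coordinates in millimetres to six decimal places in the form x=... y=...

x=85.750247 y=0.035965

pitch radius r_p = m·N/2 = 2.787·65/2 = 90.577500
base radius r_b = r_p·cos α = 90.577500·cos 19.744° = 85.252575
roll angle φ = 6.200° = 0.10821041 rad
x = r_b·(cos φ + φ·sin φ) = 85.252575·(0.99415096 + 0.10821041·0.10799936) = 85.750247
y = r_b·(sin φ − φ·cos φ) = 85.252575·(0.10799936 − 0.10821041·0.99415096) = 0.035965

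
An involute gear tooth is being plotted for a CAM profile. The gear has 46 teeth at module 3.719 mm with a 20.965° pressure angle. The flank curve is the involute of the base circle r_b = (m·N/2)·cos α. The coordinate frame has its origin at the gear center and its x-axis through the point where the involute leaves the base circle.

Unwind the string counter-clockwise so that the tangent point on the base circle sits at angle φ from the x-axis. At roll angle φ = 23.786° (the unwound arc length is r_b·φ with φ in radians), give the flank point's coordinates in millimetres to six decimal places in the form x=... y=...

x=86.463604 y=1.872316

pitch radius r_p = m·N/2 = 3.719·46/2 = 85.537000
base radius r_b = r_p·cos α = 85.537000·cos 20.965° = 79.874379
roll angle φ = 23.786° = 0.41514402 rad
x = r_b·(cos φ + φ·sin φ) = 79.874379·(0.91505825 + 0.41514402·0.40332172) = 86.463604
y = r_b·(sin φ − φ·cos φ) = 79.874379·(0.40332172 − 0.41514402·0.91505825) = 1.872316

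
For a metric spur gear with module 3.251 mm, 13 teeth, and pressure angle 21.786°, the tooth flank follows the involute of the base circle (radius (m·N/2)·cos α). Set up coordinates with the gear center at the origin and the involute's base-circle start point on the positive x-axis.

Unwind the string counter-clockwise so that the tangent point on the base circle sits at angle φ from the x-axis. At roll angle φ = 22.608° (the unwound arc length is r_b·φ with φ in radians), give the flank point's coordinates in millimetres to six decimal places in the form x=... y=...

x=21.090824 y=0.395611

pitch radius r_p = m·N/2 = 3.251·13/2 = 21.131500
base radius r_b = r_p·cos α = 21.131500·cos 21.786° = 19.622215
roll angle φ = 22.608° = 0.39458404 rad
x = r_b·(cos φ + φ·sin φ) = 19.622215·(0.92315655 + 0.39458404·0.38442422) = 21.090824
y = r_b·(sin φ − φ·cos φ) = 19.622215·(0.38442422 − 0.39458404·0.92315655) = 0.395611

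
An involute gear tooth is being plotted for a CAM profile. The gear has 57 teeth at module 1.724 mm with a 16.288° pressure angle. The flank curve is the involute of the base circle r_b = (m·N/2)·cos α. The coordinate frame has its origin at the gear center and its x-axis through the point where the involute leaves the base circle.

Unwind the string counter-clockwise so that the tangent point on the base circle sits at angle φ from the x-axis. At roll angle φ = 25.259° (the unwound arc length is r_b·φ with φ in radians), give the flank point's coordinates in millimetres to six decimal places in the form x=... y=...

x=51.524666 y=1.320952

pitch radius r_p = m·N/2 = 1.724·57/2 = 49.134000
base radius r_b = r_p·cos α = 49.134000·cos 16.288° = 47.161960
roll angle φ = 25.259° = 0.44085272 rad
x = r_b·(cos φ + φ·sin φ) = 47.161960·(0.90438813 + 0.44085272·0.42671081) = 51.524666
y = r_b·(sin φ − φ·cos φ) = 47.161960·(0.42671081 − 0.44085272·0.90438813) = 1.320952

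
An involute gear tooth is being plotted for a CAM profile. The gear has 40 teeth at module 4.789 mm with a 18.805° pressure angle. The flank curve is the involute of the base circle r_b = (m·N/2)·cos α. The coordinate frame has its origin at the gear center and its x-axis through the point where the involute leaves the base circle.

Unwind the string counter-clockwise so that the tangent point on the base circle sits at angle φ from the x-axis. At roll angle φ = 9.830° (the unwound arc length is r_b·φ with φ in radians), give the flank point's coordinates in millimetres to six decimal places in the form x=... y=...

pitch radius r_p = m·N/2 = 4.789·40/2 = 95.780000
base radius r_b = r_p·cos α = 95.780000·cos 18.805° = 90.667372
roll angle φ = 9.830° = 0.17156587 rad
x = r_b·(cos φ + φ·sin φ) = 90.667372·(0.98531864 + 0.17156587·0.17072543) = 91.991959
y = r_b·(sin φ − φ·cos φ) = 90.667372·(0.17072543 − 0.17156587·0.98531864) = 0.152175

x=91.991959 y=0.152175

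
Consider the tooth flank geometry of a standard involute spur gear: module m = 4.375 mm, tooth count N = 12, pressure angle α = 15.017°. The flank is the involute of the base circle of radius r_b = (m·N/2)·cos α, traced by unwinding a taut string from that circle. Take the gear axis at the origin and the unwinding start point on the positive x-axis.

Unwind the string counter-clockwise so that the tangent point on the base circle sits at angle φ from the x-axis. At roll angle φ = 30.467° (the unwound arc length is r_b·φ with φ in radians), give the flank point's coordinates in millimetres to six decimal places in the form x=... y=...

x=28.688557 y=1.235118

pitch radius r_p = m·N/2 = 4.375·12/2 = 26.250000
base radius r_b = r_p·cos α = 26.250000·cos 15.017° = 25.353536
roll angle φ = 30.467° = 0.53174946 rad
x = r_b·(cos φ + φ·sin φ) = 25.353536·(0.86192134 + 0.53174946·0.50704202) = 28.688557
y = r_b·(sin φ − φ·cos φ) = 25.353536·(0.50704202 − 0.53174946·0.86192134) = 1.235118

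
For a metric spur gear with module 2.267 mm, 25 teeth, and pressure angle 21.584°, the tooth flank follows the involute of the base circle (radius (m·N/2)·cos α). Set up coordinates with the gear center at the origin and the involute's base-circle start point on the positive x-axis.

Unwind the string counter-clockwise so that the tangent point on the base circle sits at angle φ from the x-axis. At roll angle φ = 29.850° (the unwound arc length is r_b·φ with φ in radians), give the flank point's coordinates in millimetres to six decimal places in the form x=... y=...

pitch radius r_p = m·N/2 = 2.267·25/2 = 28.337500
base radius r_b = r_p·cos α = 28.337500·cos 21.584° = 26.350453
roll angle φ = 29.850° = 0.52098078 rad
x = r_b·(cos φ + φ·sin φ) = 26.350453·(0.86733143 + 0.52098078·0.49773104) = 29.687468
y = r_b·(sin φ − φ·cos φ) = 26.350453·(0.49773104 − 0.52098078·0.86733143) = 1.208643

x=29.687468 y=1.208643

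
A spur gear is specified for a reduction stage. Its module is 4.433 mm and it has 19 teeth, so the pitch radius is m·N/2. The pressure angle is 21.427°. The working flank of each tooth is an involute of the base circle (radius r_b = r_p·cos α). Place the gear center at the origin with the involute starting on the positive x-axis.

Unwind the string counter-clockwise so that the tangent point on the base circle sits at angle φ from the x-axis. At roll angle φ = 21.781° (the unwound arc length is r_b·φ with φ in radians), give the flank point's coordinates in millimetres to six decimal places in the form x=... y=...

x=41.933929 y=0.707574

pitch radius r_p = m·N/2 = 4.433·19/2 = 42.113500
base radius r_b = r_p·cos α = 42.113500·cos 21.427° = 39.202774
roll angle φ = 21.781° = 0.38015016 rad
x = r_b·(cos φ + φ·sin φ) = 39.202774·(0.92860893 + 0.38015016·0.37105992) = 41.933929
y = r_b·(sin φ − φ·cos φ) = 39.202774·(0.37105992 − 0.38015016·0.92860893) = 0.707574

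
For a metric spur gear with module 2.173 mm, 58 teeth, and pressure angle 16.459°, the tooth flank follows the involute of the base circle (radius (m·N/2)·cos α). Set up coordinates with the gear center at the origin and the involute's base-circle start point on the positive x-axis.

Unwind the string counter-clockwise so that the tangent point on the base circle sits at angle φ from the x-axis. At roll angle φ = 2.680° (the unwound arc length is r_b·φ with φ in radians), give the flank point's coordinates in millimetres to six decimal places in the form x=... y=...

pitch radius r_p = m·N/2 = 2.173·58/2 = 63.017000
base radius r_b = r_p·cos α = 63.017000·cos 16.459° = 60.434735
roll angle φ = 2.680° = 0.04677482 rad
x = r_b·(cos φ + φ·sin φ) = 60.434735·(0.99890626 + 0.04677482·0.04675777) = 60.500811
y = r_b·(sin φ − φ·cos φ) = 60.434735·(0.04675777 − 0.04677482·0.99890626) = 0.002061

x=60.500811 y=0.002061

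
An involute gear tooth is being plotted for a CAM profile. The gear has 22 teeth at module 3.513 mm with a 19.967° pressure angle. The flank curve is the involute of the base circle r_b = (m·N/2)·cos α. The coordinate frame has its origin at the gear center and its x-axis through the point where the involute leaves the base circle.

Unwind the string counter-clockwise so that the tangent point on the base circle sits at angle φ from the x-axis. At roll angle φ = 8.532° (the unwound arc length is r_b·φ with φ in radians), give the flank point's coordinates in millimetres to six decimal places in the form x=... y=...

x=36.720612 y=0.039888

pitch radius r_p = m·N/2 = 3.513·22/2 = 38.643000
base radius r_b = r_p·cos α = 38.643000·cos 19.967° = 36.320148
roll angle φ = 8.532° = 0.14891149 rad
x = r_b·(cos φ + φ·sin φ) = 36.320148·(0.98893316 + 0.14891149·0.14836176) = 36.720612
y = r_b·(sin φ − φ·cos φ) = 36.320148·(0.14836176 − 0.14891149·0.98893316) = 0.039888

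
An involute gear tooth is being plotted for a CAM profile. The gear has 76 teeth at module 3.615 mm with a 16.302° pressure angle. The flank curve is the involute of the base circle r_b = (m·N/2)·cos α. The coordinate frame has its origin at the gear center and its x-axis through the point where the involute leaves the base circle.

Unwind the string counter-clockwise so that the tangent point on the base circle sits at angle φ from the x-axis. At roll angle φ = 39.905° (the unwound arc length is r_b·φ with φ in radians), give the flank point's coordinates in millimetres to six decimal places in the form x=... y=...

x=160.050331 y=14.139977

pitch radius r_p = m·N/2 = 3.615·76/2 = 137.370000
base radius r_b = r_p·cos α = 137.370000·cos 16.302° = 131.847107
roll angle φ = 39.905° = 0.69647364 rad
x = r_b·(cos φ + φ·sin φ) = 131.847107·(0.76710917 + 0.69647364·0.64151658) = 160.050331
y = r_b·(sin φ − φ·cos φ) = 131.847107·(0.64151658 − 0.69647364·0.76710917) = 14.139977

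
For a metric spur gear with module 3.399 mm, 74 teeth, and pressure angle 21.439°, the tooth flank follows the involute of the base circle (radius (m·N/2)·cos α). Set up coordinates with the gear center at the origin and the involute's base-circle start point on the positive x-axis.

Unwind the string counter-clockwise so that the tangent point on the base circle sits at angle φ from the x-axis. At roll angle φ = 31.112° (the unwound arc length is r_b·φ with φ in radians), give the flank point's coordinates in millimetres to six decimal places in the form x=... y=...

x=133.067741 y=6.065232

pitch radius r_p = m·N/2 = 3.399·74/2 = 125.763000
base radius r_b = r_p·cos α = 125.763000·cos 21.439° = 117.061110
roll angle φ = 31.112° = 0.54300684 rad
x = r_b·(cos φ + φ·sin φ) = 117.061110·(0.85615888 + 0.54300684·0.51671265) = 133.067741
y = r_b·(sin φ − φ·cos φ) = 117.061110·(0.51671265 − 0.54300684·0.85615888) = 6.065232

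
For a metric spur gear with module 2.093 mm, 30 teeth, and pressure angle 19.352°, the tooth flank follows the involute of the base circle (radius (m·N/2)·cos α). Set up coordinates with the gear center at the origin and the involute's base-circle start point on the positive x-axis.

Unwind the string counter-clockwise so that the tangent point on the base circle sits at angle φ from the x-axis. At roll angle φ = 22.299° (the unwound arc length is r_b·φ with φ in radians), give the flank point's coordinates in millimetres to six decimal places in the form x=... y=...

pitch radius r_p = m·N/2 = 2.093·30/2 = 31.395000
base radius r_b = r_p·cos α = 31.395000·cos 19.352° = 29.621201
roll angle φ = 22.299° = 0.38919097 rad
x = r_b·(cos φ + φ·sin φ) = 29.621201·(0.92521634 + 0.38919097·0.37944001) = 31.780319
y = r_b·(sin φ − φ·cos φ) = 29.621201·(0.37944001 − 0.38919097·0.92521634) = 0.573294

x=31.780319 y=0.573294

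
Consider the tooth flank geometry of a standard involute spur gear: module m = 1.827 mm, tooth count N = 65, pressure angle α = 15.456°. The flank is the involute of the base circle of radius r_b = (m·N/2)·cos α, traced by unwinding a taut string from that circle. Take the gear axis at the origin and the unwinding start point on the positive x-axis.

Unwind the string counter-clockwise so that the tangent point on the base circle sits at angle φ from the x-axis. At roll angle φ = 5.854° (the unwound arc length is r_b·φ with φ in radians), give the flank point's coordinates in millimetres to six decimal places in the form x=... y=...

pitch radius r_p = m·N/2 = 1.827·65/2 = 59.377500
base radius r_b = r_p·cos α = 59.377500·cos 15.456° = 57.230136
roll angle φ = 5.854° = 0.10217157 rad
x = r_b·(cos φ + φ·sin φ) = 57.230136·(0.99478502 + 0.10217157·0.10199391) = 57.528071
y = r_b·(sin φ − φ·cos φ) = 57.230136·(0.10199391 − 0.10217157·0.99478502) = 0.020325

x=57.528071 y=0.020325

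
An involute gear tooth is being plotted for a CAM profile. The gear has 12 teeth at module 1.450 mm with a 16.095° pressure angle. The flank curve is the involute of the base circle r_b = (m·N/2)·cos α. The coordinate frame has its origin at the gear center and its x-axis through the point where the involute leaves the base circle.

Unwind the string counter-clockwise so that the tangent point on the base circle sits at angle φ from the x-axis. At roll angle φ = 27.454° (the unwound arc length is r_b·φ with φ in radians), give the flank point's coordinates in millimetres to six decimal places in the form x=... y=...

x=9.264206 y=0.299556

pitch radius r_p = m·N/2 = 1.450·12/2 = 8.700000
base radius r_b = r_p·cos α = 8.700000·cos 16.095° = 8.358989
roll angle φ = 27.454° = 0.47916269 rad
x = r_b·(cos φ + φ·sin φ) = 8.358989·(0.88738126 + 0.47916269·0.46103633) = 9.264206
y = r_b·(sin φ − φ·cos φ) = 8.358989·(0.46103633 − 0.47916269·0.88738126) = 0.299556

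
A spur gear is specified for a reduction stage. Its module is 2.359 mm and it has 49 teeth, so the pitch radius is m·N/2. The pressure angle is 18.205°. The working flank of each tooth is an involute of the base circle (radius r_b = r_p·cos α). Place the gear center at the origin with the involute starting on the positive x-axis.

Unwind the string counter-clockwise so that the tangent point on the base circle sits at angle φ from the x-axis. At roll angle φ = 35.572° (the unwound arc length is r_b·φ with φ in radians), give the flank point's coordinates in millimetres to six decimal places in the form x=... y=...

x=64.485694 y=4.213033

pitch radius r_p = m·N/2 = 2.359·49/2 = 57.795500
base radius r_b = r_p·cos α = 57.795500·cos 18.205° = 54.902534
roll angle φ = 35.572° = 0.62084852 rad
x = r_b·(cos φ + φ·sin φ) = 54.902534·(0.81338514 + 0.62084852·0.58172554) = 64.485694
y = r_b·(sin φ − φ·cos φ) = 54.902534·(0.58172554 − 0.62084852·0.81338514) = 4.213033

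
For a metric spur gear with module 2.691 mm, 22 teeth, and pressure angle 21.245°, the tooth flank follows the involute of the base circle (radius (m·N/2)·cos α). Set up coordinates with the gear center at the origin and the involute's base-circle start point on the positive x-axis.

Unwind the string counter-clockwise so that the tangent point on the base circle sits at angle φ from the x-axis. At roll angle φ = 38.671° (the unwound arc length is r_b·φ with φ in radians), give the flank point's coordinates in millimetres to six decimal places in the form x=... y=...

x=33.175557 y=2.700806

pitch radius r_p = m·N/2 = 2.691·22/2 = 29.601000
base radius r_b = r_p·cos α = 29.601000·cos 21.245° = 27.589301
roll angle φ = 38.671° = 0.67493628 rad
x = r_b·(cos φ + φ·sin φ) = 27.589301·(0.78074677 + 0.67493628·0.62484756) = 33.175557
y = r_b·(sin φ − φ·cos φ) = 27.589301·(0.62484756 − 0.67493628·0.78074677) = 2.700806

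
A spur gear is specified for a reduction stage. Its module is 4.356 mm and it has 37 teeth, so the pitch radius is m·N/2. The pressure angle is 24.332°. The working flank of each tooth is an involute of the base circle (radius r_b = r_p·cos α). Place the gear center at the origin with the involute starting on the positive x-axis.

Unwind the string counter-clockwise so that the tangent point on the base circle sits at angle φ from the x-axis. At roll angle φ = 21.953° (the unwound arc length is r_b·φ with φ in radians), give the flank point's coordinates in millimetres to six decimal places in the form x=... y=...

pitch radius r_p = m·N/2 = 4.356·37/2 = 80.586000
base radius r_b = r_p·cos α = 80.586000·cos 24.332° = 73.427812
roll angle φ = 21.953° = 0.38315213 rad
x = r_b·(cos φ + φ·sin φ) = 73.427812·(0.92749083 + 0.38315213·0.37384589) = 78.621411
y = r_b·(sin φ − φ·cos φ) = 73.427812·(0.37384589 − 0.38315213·0.92749083) = 1.356638

x=78.621411 y=1.356638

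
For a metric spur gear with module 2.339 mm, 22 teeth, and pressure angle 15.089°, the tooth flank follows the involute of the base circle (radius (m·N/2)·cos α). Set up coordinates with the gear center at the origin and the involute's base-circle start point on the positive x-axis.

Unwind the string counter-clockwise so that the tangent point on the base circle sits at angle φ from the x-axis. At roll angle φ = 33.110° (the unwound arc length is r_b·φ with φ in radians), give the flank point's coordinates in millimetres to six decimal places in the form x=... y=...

x=28.649913 y=1.545258

pitch radius r_p = m·N/2 = 2.339·22/2 = 25.729000
base radius r_b = r_p·cos α = 25.729000·cos 15.089° = 24.841932
roll angle φ = 33.110° = 0.57787852 rad
x = r_b·(cos φ + φ·sin φ) = 24.841932·(0.83762339 + 0.57787852·0.54624816) = 28.649913
y = r_b·(sin φ − φ·cos φ) = 24.841932·(0.54624816 − 0.57787852·0.83762339) = 1.545258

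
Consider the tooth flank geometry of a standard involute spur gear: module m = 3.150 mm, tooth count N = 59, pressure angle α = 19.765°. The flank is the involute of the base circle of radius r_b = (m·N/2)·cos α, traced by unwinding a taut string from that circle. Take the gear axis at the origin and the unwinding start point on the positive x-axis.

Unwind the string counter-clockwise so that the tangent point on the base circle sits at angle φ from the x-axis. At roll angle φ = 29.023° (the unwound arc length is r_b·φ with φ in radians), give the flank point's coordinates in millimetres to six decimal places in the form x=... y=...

x=97.960511 y=3.692458

pitch radius r_p = m·N/2 = 3.150·59/2 = 92.925000
base radius r_b = r_p·cos α = 92.925000·cos 19.765° = 87.450557
roll angle φ = 29.023° = 0.50654691 rad
x = r_b·(cos φ + φ·sin φ) = 87.450557·(0.87442502 + 0.50654691·0.48516068) = 97.960511
y = r_b·(sin φ − φ·cos φ) = 87.450557·(0.48516068 − 0.50654691·0.87442502) = 3.692458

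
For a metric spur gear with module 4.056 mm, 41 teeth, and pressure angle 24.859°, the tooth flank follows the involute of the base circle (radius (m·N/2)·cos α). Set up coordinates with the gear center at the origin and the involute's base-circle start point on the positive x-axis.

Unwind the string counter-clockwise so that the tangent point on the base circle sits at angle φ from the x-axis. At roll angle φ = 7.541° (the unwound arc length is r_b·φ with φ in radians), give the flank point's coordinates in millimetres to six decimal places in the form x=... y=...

pitch radius r_p = m·N/2 = 4.056·41/2 = 83.148000
base radius r_b = r_p·cos α = 83.148000·cos 24.859° = 75.443928
roll angle φ = 7.541° = 0.13161528 rad
x = r_b·(cos φ + φ·sin φ) = 75.443928·(0.99135120 + 0.13161528·0.13123562) = 76.094542
y = r_b·(sin φ − φ·cos φ) = 75.443928·(0.13123562 − 0.13161528·0.99135120) = 0.057236

x=76.094542 y=0.057236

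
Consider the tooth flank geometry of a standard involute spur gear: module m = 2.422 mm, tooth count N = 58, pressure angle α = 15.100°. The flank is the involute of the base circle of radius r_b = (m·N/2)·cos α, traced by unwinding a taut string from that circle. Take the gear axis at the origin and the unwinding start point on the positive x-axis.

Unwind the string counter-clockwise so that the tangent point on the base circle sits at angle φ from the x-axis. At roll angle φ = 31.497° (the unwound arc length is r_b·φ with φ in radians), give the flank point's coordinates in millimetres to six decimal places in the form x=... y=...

pitch radius r_p = m·N/2 = 2.422·58/2 = 70.238000
base radius r_b = r_p·cos α = 70.238000·cos 15.100° = 67.812867
roll angle φ = 31.497° = 0.54972635 rad
x = r_b·(cos φ + φ·sin φ) = 67.812867·(0.85266752 + 0.54972635·0.52245392) = 77.298138
y = r_b·(sin φ − φ·cos φ) = 67.812867·(0.52245392 − 0.54972635·0.85266752) = 3.642915

x=77.298138 y=3.642915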